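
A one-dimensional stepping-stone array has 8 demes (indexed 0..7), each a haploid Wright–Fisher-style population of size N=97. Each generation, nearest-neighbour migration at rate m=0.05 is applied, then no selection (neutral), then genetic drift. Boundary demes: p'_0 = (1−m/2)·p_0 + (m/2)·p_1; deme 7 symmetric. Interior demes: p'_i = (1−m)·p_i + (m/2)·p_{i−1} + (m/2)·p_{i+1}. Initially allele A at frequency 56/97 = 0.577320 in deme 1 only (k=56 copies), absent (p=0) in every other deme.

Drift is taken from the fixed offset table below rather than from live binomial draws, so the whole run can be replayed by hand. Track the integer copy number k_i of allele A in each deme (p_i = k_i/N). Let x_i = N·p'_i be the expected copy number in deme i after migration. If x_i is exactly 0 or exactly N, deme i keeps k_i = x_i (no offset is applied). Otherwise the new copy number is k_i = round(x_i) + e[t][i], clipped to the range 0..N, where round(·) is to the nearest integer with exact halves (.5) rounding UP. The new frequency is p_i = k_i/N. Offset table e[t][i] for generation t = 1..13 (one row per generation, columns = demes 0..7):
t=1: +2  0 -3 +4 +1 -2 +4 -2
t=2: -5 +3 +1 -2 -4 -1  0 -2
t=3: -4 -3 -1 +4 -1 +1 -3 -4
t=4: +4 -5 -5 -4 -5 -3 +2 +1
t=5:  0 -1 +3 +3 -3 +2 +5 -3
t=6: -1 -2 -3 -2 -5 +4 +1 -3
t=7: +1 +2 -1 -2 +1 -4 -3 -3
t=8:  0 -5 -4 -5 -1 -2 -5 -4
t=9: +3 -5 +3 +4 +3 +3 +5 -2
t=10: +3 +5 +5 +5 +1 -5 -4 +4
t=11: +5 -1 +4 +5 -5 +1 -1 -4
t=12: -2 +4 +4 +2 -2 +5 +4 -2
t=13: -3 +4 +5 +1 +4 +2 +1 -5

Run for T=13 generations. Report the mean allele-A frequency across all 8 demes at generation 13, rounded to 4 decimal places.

t=0: k=[0 56 0 0 0 0 0 0]
t=1: x=[1.4000 53.2000 1.4000 0.0000 0.0000 0.0000 0.0000 0.0000] k=[3 53 0 0 0 0 0 0]
t=2: x=[4.2500 50.4250 1.3250 0.0000 0.0000 0.0000 0.0000 0.0000] k=[0 53 2 0 0 0 0 0]
t=3: x=[1.3250 50.4000 3.2250 0.0500 0.0000 0.0000 0.0000 0.0000] k=[0 47 2 4 0 0 0 0]
t=4: x=[1.1750 44.7000 3.1750 3.8500 0.1000 0.0000 0.0000 0.0000] k=[5 40 0 0 0 0 0 0]
t=5: x=[5.8750 38.1250 1.0000 0.0000 0.0000 0.0000 0.0000 0.0000] k=[6 37 4 0 0 0 0 0]
t=6: x=[6.7750 35.4000 4.7250 0.1000 0.0000 0.0000 0.0000 0.0000] k=[6 33 2 0 0 0 0 0]
t=7: x=[6.6750 31.5500 2.7250 0.0500 0.0000 0.0000 0.0000 0.0000] k=[8 34 2 0 0 0 0 0]
t=8: x=[8.6500 32.5500 2.7500 0.0500 0.0000 0.0000 0.0000 0.0000] k=[9 28 0 0 0 0 0 0]
t=9: x=[9.4750 26.8250 0.7000 0.0000 0.0000 0.0000 0.0000 0.0000] k=[12 22 4 0 0 0 0 0]
t=10: x=[12.2500 21.3000 4.3500 0.1000 0.0000 0.0000 0.0000 0.0000] k=[15 26 9 5 0 0 0 0]
t=11: x=[15.2750 25.3000 9.3250 4.9750 0.1250 0.0000 0.0000 0.0000] k=[20 24 13 10 0 0 0 0]
t=12: x=[20.1000 23.6250 13.2000 9.8250 0.2500 0.0000 0.0000 0.0000] k=[18 28 17 12 0 0 0 0]
t=13: x=[18.2500 27.4750 17.1500 11.8250 0.3000 0.0000 0.0000 0.0000] k=[15 31 22 13 4 0 0 0]

0.1095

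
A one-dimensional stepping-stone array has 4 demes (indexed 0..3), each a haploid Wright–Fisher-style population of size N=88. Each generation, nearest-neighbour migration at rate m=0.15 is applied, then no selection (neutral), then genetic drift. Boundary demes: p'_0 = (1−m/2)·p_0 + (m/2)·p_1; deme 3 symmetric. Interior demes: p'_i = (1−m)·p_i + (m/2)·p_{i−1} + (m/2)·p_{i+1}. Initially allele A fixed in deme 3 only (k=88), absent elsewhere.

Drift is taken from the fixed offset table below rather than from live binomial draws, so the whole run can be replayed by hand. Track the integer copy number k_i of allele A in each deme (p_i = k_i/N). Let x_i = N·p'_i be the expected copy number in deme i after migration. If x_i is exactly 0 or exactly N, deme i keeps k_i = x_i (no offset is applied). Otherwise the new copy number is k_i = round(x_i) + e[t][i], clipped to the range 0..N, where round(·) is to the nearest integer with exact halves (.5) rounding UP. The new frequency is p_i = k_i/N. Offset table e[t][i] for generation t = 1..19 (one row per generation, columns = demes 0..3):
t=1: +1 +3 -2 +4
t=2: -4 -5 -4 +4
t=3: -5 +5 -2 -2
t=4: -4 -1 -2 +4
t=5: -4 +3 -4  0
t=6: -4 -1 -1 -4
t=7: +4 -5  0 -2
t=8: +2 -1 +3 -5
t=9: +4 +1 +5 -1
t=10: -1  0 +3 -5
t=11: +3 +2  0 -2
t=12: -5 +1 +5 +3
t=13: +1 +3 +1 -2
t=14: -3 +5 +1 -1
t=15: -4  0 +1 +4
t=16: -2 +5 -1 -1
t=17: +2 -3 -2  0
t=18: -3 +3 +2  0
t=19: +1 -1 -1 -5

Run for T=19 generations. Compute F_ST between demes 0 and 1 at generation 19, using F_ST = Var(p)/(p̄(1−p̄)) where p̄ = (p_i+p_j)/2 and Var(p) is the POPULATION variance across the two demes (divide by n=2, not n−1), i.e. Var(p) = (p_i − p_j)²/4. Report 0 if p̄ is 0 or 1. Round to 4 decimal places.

t=0: k=[0 0 0 88]
t=1: x=[0.0000 0.0000 6.6000 81.4000] k=[0 0 5 85]
t=2: x=[0.0000 0.3750 10.6250 79.0000] k=[0 0 7 83]
t=3: x=[0.0000 0.5250 12.1750 77.3000] k=[0 6 10 75]
t=4: x=[0.4500 5.8500 14.5750 70.1250] k=[0 5 13 74]
t=5: x=[0.3750 5.2250 16.9750 69.4250] k=[0 8 13 69]
t=6: x=[0.6000 7.7750 16.8250 64.8000] k=[0 7 16 61]
t=7: x=[0.5250 7.1500 18.7000 57.6250] k=[5 2 19 56]
t=8: x=[4.7750 3.5000 20.5000 53.2250] k=[7 3 24 48]
t=9: x=[6.7000 4.8750 24.2250 46.2000] k=[11 6 29 45]
t=10: x=[10.6250 8.1000 28.4750 43.8000] k=[10 8 31 39]
t=11: x=[9.8500 9.8750 29.8750 38.4000] k=[13 12 30 36]
t=12: x=[12.9250 13.4250 29.1000 35.5500] k=[8 14 34 39]
t=13: x=[8.4500 15.0500 32.8750 38.6250] k=[9 18 34 37]
t=14: x=[9.6750 18.5250 33.0250 36.7750] k=[7 24 34 36]
t=15: x=[8.2750 23.4750 33.4000 35.8500] k=[4 23 34 40]
t=16: x=[5.4250 22.4000 33.6250 39.5500] k=[3 27 33 39]
t=17: x=[4.8000 25.6500 33.0000 38.5500] k=[7 23 31 39]
t=18: x=[8.2000 22.4000 31.0000 38.4000] k=[5 25 33 38]
t=19: x=[6.5000 24.1000 32.7750 37.6250] k=[8 23 32 33]

0.0501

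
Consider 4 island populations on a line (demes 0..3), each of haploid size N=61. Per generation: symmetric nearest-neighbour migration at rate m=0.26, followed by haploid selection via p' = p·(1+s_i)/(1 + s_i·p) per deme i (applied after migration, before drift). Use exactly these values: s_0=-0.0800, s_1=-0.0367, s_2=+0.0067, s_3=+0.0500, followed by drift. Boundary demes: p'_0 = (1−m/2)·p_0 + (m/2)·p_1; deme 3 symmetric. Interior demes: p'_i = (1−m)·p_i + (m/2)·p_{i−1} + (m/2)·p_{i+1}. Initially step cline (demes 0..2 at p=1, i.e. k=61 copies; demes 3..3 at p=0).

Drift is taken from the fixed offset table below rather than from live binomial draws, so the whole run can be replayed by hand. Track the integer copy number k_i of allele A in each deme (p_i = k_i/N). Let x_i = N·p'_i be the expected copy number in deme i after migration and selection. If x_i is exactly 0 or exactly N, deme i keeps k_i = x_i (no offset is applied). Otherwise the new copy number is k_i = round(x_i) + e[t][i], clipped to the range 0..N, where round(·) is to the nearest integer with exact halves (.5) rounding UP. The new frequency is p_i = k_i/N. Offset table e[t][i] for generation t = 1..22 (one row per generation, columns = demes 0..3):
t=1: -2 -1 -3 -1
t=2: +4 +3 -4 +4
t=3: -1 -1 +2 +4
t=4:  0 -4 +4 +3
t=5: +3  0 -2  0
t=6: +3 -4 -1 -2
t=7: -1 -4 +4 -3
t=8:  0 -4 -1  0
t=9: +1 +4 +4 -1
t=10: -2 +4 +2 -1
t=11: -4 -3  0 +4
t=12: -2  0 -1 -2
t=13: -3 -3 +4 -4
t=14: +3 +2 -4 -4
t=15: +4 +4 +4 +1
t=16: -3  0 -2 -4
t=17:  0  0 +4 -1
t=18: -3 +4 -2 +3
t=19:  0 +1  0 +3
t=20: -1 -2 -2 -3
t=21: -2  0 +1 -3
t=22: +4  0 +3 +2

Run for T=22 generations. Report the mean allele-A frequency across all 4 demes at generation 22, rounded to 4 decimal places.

0.6926

t=0: k=[61 61 61 0]
t=1: x=[61.0000 61.0000 53.1160 8.2727] k=[61 61 50 7]
t=2: x=[61.0000 59.5168 45.9159 13.0845] k=[61 61 42 17]
t=3: x=[61.0000 58.4398 41.3091 20.9153] k=[61 57 43 25]
t=4: x=[60.4352 55.5162 42.5660 28.0778] k=[60 52 47 31]
t=5: x=[58.7890 52.1098 45.6468 33.8171] k=[61 52 44 34]
t=6: x=[59.7304 51.8428 43.8225 36.0227] k=[61 48 43 34]
t=7: x=[59.1675 48.6764 42.5660 35.8938] k=[58 45 47 33]
t=8: x=[55.9360 46.5416 44.9989 35.5465] k=[56 43 44 36]
t=9: x=[53.7970 44.3716 42.9151 37.7460] k=[55 48 47 37]
t=10: x=[53.5624 48.4105 45.9060 38.9909] k=[52 52 48 38]
t=11: x=[51.3413 51.1757 47.2911 39.9772] k=[47 48 47 44]
t=12: x=[46.2162 47.3479 46.8128 44.9731] k=[44 47 46 43]
t=13: x=[43.3633 46.0623 45.8163 43.9948] k=[40 43 50 40]
t=14: x=[39.2372 43.0500 47.8590 41.9451] k=[42 45 44 38]
t=15: x=[41.2945 44.0258 43.4336 39.4645] k=[45 48 47 40]
t=16: x=[44.4020 47.0824 46.2947 41.5618] k=[41 47 44 38]
t=17: x=[40.6658 45.3999 43.6929 39.4645] k=[41 45 48 38]
t=18: x=[40.3982 44.4225 46.3843 39.9772] k=[37 48 44 43]
t=19: x=[37.2321 45.6240 44.4706 43.7402] k=[37 47 44 47]
t=20: x=[37.0995 44.8703 44.8594 47.1395] k=[36 43 43 44]
t=21: x=[35.6846 41.5987 43.2143 44.4646] k=[34 42 44 41]
t=22: x=[33.7896 40.7170 43.4336 42.0335] k=[38 41 46 44]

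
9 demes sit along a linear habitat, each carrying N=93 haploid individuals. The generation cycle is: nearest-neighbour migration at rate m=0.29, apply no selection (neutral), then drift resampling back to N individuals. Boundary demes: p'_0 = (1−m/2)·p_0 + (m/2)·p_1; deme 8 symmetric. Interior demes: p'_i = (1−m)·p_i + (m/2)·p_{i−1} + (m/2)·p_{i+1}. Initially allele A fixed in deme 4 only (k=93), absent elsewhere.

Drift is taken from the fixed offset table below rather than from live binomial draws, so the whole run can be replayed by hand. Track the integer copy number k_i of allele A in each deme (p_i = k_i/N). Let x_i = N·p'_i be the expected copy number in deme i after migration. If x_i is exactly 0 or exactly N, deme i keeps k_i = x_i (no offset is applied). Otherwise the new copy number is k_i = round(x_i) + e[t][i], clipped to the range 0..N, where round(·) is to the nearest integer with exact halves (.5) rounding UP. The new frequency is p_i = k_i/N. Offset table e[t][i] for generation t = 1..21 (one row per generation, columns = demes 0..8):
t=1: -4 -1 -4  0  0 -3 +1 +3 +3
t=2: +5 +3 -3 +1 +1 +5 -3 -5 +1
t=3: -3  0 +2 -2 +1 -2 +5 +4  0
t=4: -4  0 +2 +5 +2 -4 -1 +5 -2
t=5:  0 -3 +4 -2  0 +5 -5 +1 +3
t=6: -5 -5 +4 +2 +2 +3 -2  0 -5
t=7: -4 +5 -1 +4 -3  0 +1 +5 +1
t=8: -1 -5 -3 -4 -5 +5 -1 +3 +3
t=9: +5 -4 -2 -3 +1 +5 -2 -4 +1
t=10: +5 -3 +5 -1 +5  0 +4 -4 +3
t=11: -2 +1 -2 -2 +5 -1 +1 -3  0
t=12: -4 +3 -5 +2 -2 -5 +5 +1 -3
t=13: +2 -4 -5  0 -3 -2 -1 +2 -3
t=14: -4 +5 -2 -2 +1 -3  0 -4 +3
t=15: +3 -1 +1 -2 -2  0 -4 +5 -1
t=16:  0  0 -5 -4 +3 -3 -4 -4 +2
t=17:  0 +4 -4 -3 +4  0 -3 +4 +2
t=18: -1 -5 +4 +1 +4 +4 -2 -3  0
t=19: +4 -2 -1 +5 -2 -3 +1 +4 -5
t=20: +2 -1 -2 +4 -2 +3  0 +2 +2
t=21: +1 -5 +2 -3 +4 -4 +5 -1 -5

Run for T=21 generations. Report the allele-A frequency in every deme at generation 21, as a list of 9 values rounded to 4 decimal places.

[0.1075, 0.0000, 0.0860, 0.1290, 0.2043, 0.1183, 0.1720, 0.1183, 0.0538]

t=0: k=[0 0 0 0 93 0 0 0 0]
t=1: x=[0.0000 0.0000 0.0000 13.4850 66.0300 13.4850 0.0000 0.0000 0.0000] k=[0 0 0 13 66 10 0 0 0]
t=2: x=[0.0000 0.0000 1.8850 18.8000 50.1950 16.6700 1.4500 0.0000 0.0000] k=[0 0 0 20 51 22 0 0 0]
t=3: x=[0.0000 0.0000 2.9000 21.5950 42.3000 23.0150 3.1900 0.0000 0.0000] k=[0 0 5 20 43 21 8 0 0]
t=4: x=[0.0000 0.7250 6.4500 21.1600 36.4750 22.3050 8.7250 1.1600 0.0000] k=[0 1 8 26 38 18 8 6 0]
t=5: x=[0.1450 1.8700 9.5950 25.1300 33.3600 19.4500 9.1600 5.4200 0.8700] k=[0 0 14 23 33 24 4 6 4]
t=6: x=[0.0000 2.0300 13.2750 23.1450 30.2450 22.4050 7.1900 5.4200 4.2900] k=[0 0 17 25 32 25 5 5 0]
t=7: x=[0.0000 2.4650 15.6950 24.8550 29.9700 23.1150 7.9000 4.2750 0.7250] k=[0 7 15 29 27 23 9 9 2]
t=8: x=[1.0150 7.1450 15.8700 26.6800 26.7100 21.5500 11.0300 7.9850 3.0150] k=[0 2 13 23 22 27 10 11 6]
t=9: x=[0.2900 3.3050 12.8550 21.4050 22.8700 23.8100 12.6100 10.1300 6.7250] k=[5 0 11 18 24 29 11 6 8]
t=10: x=[4.2750 2.3200 10.4200 17.8550 23.8550 25.6650 12.8850 7.0150 7.7100] k=[9 0 15 17 29 26 17 3 11]
t=11: x=[7.6950 3.4800 13.1150 18.4500 26.8250 25.1300 16.2750 6.1900 9.8400] k=[6 4 11 16 32 24 17 3 10]
t=12: x=[5.7100 5.3050 10.7100 17.5950 28.5200 24.1450 15.9850 6.0450 8.9850] k=[2 8 6 20 27 19 21 7 6]
t=13: x=[2.8700 6.8400 8.3200 18.9850 24.8250 20.4500 18.6800 8.8850 6.1450] k=[5 3 3 19 22 18 18 11 3]
t=14: x=[4.7100 3.2900 5.3200 17.1150 20.9850 18.5800 16.9850 10.8550 4.1600] k=[1 8 3 15 22 16 17 7 7]
t=15: x=[2.0150 6.2600 5.4650 14.2750 20.1150 17.0150 15.4050 8.4500 7.0000] k=[5 5 6 12 18 17 11 13 6]
t=16: x=[5.0000 5.1450 6.7250 12.0000 16.9850 16.2750 12.1600 11.6950 7.0150] k=[5 5 2 8 20 13 8 8 9]
t=17: x=[5.0000 4.5650 3.3050 8.8700 17.2450 13.2900 8.7250 8.1450 8.8550] k=[5 9 0 6 21 13 6 12 11]
t=18: x=[5.5800 7.1150 2.1750 7.3050 17.6650 13.1450 7.8850 10.9850 11.1450] k=[5 2 6 8 22 17 6 8 11]
t=19: x=[4.5650 3.0150 5.7100 9.7400 19.2450 16.1300 7.8850 8.1450 10.5650] k=[9 1 5 15 17 13 9 12 6]
t=20: x=[7.8400 2.7400 5.8700 13.8400 16.1300 13.0000 10.0150 10.6950 6.8700] k=[10 2 4 18 14 16 10 13 9]
t=21: x=[8.8400 3.4500 5.7400 15.3900 14.8700 14.8400 11.3050 11.9850 9.5800] k=[10 0 8 12 19 11 16 11 5]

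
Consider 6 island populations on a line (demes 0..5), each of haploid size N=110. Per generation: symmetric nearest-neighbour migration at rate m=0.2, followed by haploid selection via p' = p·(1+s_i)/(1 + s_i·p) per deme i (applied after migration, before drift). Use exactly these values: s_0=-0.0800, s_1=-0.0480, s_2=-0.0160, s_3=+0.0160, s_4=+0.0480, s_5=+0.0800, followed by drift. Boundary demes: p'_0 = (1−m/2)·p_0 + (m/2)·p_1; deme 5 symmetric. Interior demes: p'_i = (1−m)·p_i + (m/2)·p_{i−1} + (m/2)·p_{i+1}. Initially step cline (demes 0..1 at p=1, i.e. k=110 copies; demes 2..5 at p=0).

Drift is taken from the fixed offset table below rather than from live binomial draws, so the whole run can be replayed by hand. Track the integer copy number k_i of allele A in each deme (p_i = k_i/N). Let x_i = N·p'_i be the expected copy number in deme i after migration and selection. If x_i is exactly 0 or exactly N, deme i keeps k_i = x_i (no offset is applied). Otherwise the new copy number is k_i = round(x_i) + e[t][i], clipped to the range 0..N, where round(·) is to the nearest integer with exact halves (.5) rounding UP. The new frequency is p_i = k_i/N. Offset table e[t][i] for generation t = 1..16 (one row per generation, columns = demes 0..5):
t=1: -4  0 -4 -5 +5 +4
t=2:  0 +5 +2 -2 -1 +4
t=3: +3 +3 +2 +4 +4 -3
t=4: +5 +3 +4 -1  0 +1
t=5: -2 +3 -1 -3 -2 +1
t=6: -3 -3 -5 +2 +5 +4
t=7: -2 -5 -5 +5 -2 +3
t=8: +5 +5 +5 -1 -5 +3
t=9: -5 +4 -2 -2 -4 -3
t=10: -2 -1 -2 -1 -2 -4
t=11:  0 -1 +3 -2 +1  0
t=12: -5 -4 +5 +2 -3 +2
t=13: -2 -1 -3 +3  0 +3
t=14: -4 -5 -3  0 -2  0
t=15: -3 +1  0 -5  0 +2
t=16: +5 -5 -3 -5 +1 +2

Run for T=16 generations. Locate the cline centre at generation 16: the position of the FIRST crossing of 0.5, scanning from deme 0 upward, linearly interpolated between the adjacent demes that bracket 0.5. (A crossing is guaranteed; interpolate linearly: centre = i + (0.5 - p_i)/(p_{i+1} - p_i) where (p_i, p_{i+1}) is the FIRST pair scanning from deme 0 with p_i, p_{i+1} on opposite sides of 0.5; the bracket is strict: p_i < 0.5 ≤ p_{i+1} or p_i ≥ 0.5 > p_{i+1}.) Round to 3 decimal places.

0.067

t=0: k=[110 110 0 0 0 0]
t=1: x=[110.0000 98.5033 10.8413 0.0000 0.0000 0.0000] k=[110 99 7 0 0 0]
t=2: x=[108.8054 90.1111 15.2865 0.7111 0.0000 0.0000] k=[109 95 17 0 0 0]
t=3: x=[107.3962 87.7394 22.8070 1.7268 0.0000 0.0000] k=[110 91 25 6 0 0]
t=4: x=[107.9379 85.3726 29.3516 7.4089 0.6286 0.0000] k=[110 88 33 6 1 0]
t=5: x=[107.6128 83.7290 35.4116 8.3213 1.4663 0.1080] k=[106 87 34 5 0 1]
t=6: x=[103.6167 82.6005 36.0082 7.5103 0.6286 0.9714] k=[101 80 31 10 6 5]
t=7: x=[98.0397 76.0565 33.4235 11.8670 6.5843 5.4876] k=[96 71 28 17 5 8]
t=8: x=[92.2961 67.9296 30.8408 17.1283 6.7927 8.2697] k=[97 73 36 16 2 11]
t=9: x=[93.4622 70.4630 37.3013 16.8250 4.4980 10.8285] k=[88 74 35 15 0 8]
t=10: x=[85.0272 70.2601 36.5055 15.7126 2.4080 7.7355] k=[83 69 35 15 0 4]
t=11: x=[79.8083 65.7050 36.0082 15.7126 1.9896 3.8778] k=[80 65 39 14 3 4]
t=12: x=[76.5927 62.5777 38.6945 15.6114 4.3935 4.2001] k=[72 59 44 18 1 6]
t=13: x=[68.5697 57.4517 42.4787 19.1498 3.3489 5.9163] k=[67 56 39 22 3 9]
t=14: x=[63.6800 54.0474 38.5949 22.0788 5.7502 9.0169] k=[60 49 36 22 4 9]
t=15: x=[56.6131 47.4684 35.5110 21.8769 6.5843 9.1236] k=[54 48 36 17 7 11]
t=16: x=[51.1130 46.0779 34.9145 18.1392 8.7711 11.3604] k=[56 41 32 13 10 13]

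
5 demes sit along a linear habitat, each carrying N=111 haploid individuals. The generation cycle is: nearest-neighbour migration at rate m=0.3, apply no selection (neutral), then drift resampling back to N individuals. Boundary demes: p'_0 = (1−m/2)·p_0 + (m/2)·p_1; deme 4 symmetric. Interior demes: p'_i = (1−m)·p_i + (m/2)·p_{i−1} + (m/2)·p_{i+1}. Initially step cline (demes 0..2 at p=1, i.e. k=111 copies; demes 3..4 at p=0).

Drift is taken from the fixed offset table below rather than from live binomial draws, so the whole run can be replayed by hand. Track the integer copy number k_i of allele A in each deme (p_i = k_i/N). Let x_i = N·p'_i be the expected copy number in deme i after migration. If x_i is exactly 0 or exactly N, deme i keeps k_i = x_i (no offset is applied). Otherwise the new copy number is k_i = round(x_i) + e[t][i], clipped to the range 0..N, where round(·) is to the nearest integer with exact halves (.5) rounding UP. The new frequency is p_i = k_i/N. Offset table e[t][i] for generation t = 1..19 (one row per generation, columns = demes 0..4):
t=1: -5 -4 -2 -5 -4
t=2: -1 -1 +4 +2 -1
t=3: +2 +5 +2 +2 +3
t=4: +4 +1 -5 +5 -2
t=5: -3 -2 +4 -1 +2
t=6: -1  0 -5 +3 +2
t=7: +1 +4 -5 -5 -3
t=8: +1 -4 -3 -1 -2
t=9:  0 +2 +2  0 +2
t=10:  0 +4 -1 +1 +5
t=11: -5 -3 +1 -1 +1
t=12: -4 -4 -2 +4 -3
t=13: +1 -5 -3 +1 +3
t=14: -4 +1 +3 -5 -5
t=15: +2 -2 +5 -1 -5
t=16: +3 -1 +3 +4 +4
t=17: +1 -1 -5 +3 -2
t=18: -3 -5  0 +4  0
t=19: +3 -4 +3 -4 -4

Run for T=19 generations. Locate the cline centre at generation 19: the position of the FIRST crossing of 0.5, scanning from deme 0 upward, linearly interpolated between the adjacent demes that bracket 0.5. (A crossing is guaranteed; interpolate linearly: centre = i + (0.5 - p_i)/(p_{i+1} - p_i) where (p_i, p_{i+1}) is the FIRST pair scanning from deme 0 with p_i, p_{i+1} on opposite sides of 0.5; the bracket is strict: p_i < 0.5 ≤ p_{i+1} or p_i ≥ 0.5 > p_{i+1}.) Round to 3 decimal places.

t=0: k=[111 111 111 0 0]
t=1: x=[111.0000 111.0000 94.3500 16.6500 0.0000] k=[111 111 92 12 0]
t=2: x=[111.0000 108.1500 82.8500 22.2000 1.8000] k=[111 107 87 24 1]
t=3: x=[110.4000 104.6000 80.5500 30.0000 4.4500] k=[111 110 83 32 7]
t=4: x=[110.8500 106.1000 79.4000 35.9000 10.7500] k=[111 107 74 41 9]
t=5: x=[110.4000 102.6500 74.0000 41.1500 13.8000] k=[107 101 78 40 16]
t=6: x=[106.1000 98.4500 75.7500 42.1000 19.6000] k=[105 98 71 45 22]
t=7: x=[103.9500 95.0000 71.1500 45.4500 25.4500] k=[105 99 66 40 22]
t=8: x=[104.1000 94.9500 67.0500 41.2000 24.7000] k=[105 91 64 40 23]
t=9: x=[102.9000 89.0500 64.4500 41.0500 25.5500] k=[103 91 66 41 28]
t=10: x=[101.2000 89.0500 66.0000 42.8000 29.9500] k=[101 93 65 44 35]
t=11: x=[99.8000 90.0000 66.0500 45.8000 36.3500] k=[95 87 67 45 37]
t=12: x=[93.8000 85.2000 66.7000 47.1000 38.2000] k=[90 81 65 51 35]
t=13: x=[88.6500 79.9500 65.3000 50.7000 37.4000] k=[90 75 62 52 40]
t=14: x=[87.7500 75.3000 62.4500 51.7000 41.8000] k=[84 76 65 47 37]
t=15: x=[82.8000 75.5500 63.9500 48.2000 38.5000] k=[85 74 69 47 34]
t=16: x=[83.3500 74.9000 66.4500 48.3500 35.9500] k=[86 74 69 52 40]
t=17: x=[84.2000 75.0500 67.2000 52.7500 41.8000] k=[85 74 62 56 40]
t=18: x=[83.3500 73.8500 62.9000 54.5000 42.4000] k=[80 69 63 59 42]
t=19: x=[78.3500 69.7500 63.3000 57.0500 44.5500] k=[81 66 66 53 41]

2.808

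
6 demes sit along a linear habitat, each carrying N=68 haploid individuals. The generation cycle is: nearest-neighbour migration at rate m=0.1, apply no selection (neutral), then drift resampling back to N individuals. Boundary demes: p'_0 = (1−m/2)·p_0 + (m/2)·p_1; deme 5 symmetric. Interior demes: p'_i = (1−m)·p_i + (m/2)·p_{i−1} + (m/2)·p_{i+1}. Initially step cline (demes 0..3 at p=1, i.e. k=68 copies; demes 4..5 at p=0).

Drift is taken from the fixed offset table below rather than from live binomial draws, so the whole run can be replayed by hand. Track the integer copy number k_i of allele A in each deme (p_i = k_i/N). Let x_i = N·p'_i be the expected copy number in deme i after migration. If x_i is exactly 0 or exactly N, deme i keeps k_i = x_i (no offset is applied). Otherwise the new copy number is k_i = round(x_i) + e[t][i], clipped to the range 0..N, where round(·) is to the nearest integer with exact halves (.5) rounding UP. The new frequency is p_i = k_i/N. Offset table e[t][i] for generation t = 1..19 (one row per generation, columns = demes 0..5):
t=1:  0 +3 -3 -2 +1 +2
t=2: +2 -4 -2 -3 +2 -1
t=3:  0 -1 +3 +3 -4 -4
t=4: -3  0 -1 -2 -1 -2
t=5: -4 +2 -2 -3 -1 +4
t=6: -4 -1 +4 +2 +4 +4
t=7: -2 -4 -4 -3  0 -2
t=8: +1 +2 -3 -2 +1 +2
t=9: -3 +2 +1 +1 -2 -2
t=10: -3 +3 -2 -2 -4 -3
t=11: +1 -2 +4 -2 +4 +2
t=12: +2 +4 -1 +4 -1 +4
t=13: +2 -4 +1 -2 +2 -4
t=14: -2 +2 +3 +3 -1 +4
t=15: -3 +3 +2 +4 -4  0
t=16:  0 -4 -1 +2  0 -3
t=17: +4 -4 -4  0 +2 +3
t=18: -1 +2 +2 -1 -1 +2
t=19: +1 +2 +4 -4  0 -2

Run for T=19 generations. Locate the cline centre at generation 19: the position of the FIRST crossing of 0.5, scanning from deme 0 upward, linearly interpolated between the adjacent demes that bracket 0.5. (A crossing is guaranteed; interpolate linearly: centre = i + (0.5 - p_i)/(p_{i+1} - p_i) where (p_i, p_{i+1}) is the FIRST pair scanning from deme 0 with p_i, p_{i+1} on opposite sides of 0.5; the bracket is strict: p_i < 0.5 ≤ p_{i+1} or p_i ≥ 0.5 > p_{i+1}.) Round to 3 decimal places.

3.333

t=0: k=[68 68 68 68 0 0]
t=1: x=[68.0000 68.0000 68.0000 64.6000 3.4000 0.0000] k=[68 68 68 63 4 0]
t=2: x=[68.0000 68.0000 67.7500 60.3000 6.7500 0.2000] k=[68 68 66 57 9 0]
t=3: x=[68.0000 67.9000 65.6500 55.0500 10.9500 0.4500] k=[68 67 68 58 7 0]
t=4: x=[67.9500 67.1000 67.4500 55.9500 9.2000 0.3500] k=[65 67 66 54 8 0]
t=5: x=[65.1000 66.8500 65.4500 52.3000 9.9000 0.4000] k=[61 68 63 49 9 4]
t=6: x=[61.3500 67.4000 62.5500 47.7000 10.7500 4.2500] k=[57 66 67 50 15 8]
t=7: x=[57.4500 65.6000 66.1000 49.1000 16.4000 8.3500] k=[55 62 62 46 16 6]
t=8: x=[55.3500 61.6500 61.2000 45.3000 17.0000 6.5000] k=[56 64 58 43 18 9]
t=9: x=[56.4000 63.3000 57.5500 42.5000 18.8000 9.4500] k=[53 65 59 44 17 7]
t=10: x=[53.6000 64.1000 58.5500 43.4000 17.8500 7.5000] k=[51 67 57 41 14 5]
t=11: x=[51.8000 65.7000 56.7000 40.4500 14.9000 5.4500] k=[53 64 61 38 19 7]
t=12: x=[53.5500 63.3000 60.0000 38.2000 19.3500 7.6000] k=[56 67 59 42 18 12]
t=13: x=[56.5500 66.0500 58.5500 41.6500 18.9000 12.3000] k=[59 62 60 40 21 8]
t=14: x=[59.1500 61.7500 59.1000 40.0500 21.3000 8.6500] k=[57 64 62 43 20 13]
t=15: x=[57.3500 63.5500 61.1500 42.8000 20.8000 13.3500] k=[54 67 63 47 17 13]
t=16: x=[54.6500 66.1500 62.4000 46.3000 18.3000 13.2000] k=[55 62 61 48 18 10]
t=17: x=[55.3500 61.6000 60.4000 47.1500 19.1000 10.4000] k=[59 58 56 47 21 13]
t=18: x=[58.9500 57.9500 55.6500 46.1500 21.9000 13.4000] k=[58 60 58 45 21 15]
t=19: x=[58.1000 59.8000 57.4500 44.4500 21.9000 15.3000] k=[59 62 61 40 22 13]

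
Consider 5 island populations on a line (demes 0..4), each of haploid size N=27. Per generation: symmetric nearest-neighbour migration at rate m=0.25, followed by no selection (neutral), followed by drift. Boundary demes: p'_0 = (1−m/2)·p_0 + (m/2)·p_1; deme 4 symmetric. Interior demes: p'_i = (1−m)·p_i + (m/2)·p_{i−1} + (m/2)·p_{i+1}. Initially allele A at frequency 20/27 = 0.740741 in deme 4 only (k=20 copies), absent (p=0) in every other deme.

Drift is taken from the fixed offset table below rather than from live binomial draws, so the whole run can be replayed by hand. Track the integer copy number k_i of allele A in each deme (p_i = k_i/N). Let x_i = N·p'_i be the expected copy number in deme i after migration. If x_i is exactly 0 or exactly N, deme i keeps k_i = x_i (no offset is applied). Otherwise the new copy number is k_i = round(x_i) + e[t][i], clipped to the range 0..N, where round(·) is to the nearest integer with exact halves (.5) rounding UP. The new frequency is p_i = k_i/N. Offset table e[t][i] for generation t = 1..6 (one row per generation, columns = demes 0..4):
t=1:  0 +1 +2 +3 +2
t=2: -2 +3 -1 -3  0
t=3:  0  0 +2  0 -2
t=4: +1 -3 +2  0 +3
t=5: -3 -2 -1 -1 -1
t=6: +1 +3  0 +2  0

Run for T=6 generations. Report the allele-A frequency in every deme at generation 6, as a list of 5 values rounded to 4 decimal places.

[0.0000, 0.1481, 0.1481, 0.3333, 0.4815]

t=0: k=[0 0 0 0 20]
t=1: x=[0.0000 0.0000 0.0000 2.5000 17.5000] k=[0 0 0 6 20]
t=2: x=[0.0000 0.0000 0.7500 7.0000 18.2500] k=[0 0 0 4 18]
t=3: x=[0.0000 0.0000 0.5000 5.2500 16.2500] k=[0 0 3 5 14]
t=4: x=[0.0000 0.3750 2.8750 5.8750 12.8750] k=[0 0 5 6 16]
t=5: x=[0.0000 0.6250 4.5000 7.1250 14.7500] k=[0 0 4 6 14]
t=6: x=[0.0000 0.5000 3.7500 6.7500 13.0000] k=[0 4 4 9 13]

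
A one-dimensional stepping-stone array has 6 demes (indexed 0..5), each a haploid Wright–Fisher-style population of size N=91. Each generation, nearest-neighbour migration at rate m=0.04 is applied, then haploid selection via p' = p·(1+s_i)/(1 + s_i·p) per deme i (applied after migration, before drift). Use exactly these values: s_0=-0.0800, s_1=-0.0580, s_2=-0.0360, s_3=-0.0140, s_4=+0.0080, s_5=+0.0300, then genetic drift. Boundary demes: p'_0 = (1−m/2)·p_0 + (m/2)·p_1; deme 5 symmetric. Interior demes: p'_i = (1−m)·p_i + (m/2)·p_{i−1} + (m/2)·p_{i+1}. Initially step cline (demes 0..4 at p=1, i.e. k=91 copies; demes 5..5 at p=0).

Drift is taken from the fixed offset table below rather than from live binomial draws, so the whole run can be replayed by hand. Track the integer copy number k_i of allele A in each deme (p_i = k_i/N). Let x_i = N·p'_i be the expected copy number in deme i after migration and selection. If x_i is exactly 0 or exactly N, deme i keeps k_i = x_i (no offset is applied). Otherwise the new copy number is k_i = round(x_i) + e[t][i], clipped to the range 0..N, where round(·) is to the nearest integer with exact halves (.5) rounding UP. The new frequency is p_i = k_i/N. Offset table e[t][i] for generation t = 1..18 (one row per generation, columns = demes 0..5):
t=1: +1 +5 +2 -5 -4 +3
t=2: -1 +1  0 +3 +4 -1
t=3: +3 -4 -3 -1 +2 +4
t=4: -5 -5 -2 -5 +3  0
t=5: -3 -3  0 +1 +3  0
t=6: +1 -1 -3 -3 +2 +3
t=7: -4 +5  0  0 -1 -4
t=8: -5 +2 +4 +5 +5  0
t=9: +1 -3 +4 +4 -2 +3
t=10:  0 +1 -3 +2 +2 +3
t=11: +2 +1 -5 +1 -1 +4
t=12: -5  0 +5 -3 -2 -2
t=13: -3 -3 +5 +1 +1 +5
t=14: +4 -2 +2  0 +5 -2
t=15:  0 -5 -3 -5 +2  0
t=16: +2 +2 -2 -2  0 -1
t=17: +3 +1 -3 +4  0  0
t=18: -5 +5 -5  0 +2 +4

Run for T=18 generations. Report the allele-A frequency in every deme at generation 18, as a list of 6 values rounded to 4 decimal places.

t=0: k=[91 91 91 91 91 0]
t=1: x=[91.0000 91.0000 91.0000 91.0000 89.1942 1.8735] k=[91 91 91 91 85 5]
t=2: x=[91.0000 91.0000 91.0000 90.8783 83.5745 6.7832] k=[91 91 91 91 88 6]
t=3: x=[91.0000 91.0000 91.0000 90.9391 86.4545 7.8494] k=[91 91 91 90 88 12]
t=4: x=[91.0000 91.0000 90.9793 89.9657 86.5538 13.8638] k=[91 91 89 85 90 14]
t=5: x=[91.0000 90.9575 88.8856 85.1027 88.4002 15.9042] k=[91 88 89 86 91 16]
t=6: x=[90.9348 87.9063 88.8442 86.0950 89.4125 17.9216] k=[91 87 86 83 91 21]
t=7: x=[90.9131 86.8285 85.7826 83.1191 89.4522 22.9029] k=[87 91 86 83 88 19]
t=8: x=[86.7550 90.8089 85.8652 83.0584 86.5538 20.8513] k=[82 91 90 88 91 21]
t=9: x=[81.4932 90.7877 89.9424 88.0602 89.5514 22.9029] k=[82 88 91 91 88 26]
t=10: x=[81.4290 87.7583 90.9378 90.9391 86.8517 27.8075] k=[81 89 88 91 89 31]
t=11: x=[80.4040 88.6892 87.9746 90.8986 87.9039 32.7773] k=[82 90 83 91 87 37]
t=12: x=[81.4718 89.6212 83.0376 90.7566 86.1170 38.6557] k=[76 90 88 88 84 37]
t=13: x=[75.2219 89.6000 87.9332 87.8778 83.1970 38.5955] k=[72 87 91 89 84 44]
t=14: x=[71.0307 86.5329 90.8755 88.9114 83.3560 45.4724] k=[75 85 91 89 88 43]
t=15: x=[74.0815 84.5721 90.8340 88.9925 87.1495 44.5719] k=[74 80 88 84 89 45]
t=16: x=[72.9434 79.4508 87.6435 84.0905 88.0429 46.5523] k=[75 81 86 82 88 46]
t=17: x=[73.9971 80.4347 85.6380 82.0873 87.0701 47.5115] k=[77 81 83 86 87 48]
t=18: x=[76.0682 80.4137 82.7490 85.8925 86.2361 49.4482] k=[71 85 78 86 88 53]

[0.7802, 0.9341, 0.8571, 0.9451, 0.9670, 0.5824]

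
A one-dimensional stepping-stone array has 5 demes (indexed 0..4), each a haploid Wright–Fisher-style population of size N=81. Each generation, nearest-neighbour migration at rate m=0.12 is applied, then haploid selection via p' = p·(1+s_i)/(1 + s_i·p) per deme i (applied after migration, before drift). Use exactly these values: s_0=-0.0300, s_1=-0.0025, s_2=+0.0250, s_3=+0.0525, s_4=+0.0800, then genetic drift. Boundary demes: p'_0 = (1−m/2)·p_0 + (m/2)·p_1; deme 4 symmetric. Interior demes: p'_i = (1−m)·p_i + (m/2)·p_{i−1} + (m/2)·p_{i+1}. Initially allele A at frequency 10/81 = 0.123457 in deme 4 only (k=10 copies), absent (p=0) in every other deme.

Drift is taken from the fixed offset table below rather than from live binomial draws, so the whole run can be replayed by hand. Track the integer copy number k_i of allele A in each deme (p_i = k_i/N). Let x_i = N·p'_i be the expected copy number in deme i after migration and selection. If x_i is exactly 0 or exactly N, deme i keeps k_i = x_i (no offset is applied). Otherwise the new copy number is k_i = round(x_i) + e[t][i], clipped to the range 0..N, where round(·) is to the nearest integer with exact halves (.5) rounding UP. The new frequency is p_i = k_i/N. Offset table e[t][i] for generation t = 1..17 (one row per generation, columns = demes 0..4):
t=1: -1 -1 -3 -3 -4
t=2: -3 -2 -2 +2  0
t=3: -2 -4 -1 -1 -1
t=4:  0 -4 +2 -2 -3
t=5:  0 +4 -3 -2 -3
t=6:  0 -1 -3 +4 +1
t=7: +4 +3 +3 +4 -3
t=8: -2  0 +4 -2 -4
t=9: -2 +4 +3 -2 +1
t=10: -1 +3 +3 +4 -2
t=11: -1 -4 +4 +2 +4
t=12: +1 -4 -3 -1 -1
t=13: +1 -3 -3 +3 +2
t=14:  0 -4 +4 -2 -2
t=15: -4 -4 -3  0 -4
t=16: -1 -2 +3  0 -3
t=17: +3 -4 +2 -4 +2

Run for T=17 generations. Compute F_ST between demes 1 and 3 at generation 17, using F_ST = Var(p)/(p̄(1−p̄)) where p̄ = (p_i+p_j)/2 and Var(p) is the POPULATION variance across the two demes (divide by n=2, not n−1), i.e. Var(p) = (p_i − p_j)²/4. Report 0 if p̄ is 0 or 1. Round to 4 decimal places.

t=0: k=[0 0 0 0 10]
t=1: x=[0.0000 0.0000 0.0000 0.6313 10.0586] k=[0 0 0 0 6]
t=2: x=[0.0000 0.0000 0.0000 0.3788 6.0575] k=[0 0 0 2 6]
t=3: x=[0.0000 0.0000 0.1230 2.2282 6.1856] k=[0 0 0 1 5]
t=4: x=[0.0000 0.0000 0.0615 1.2410 5.1167] k=[0 0 2 0 2]
t=5: x=[0.0000 0.1197 1.8030 0.2526 2.0266] k=[0 4 0 0 0]
t=6: x=[0.2328 3.5116 0.2460 0.0000 0.0000] k=[0 3 0 0 0]
t=7: x=[0.1746 2.6336 0.1845 0.0000 0.0000] k=[4 6 3 0 0]
t=8: x=[4.0025 5.6868 3.0722 0.1894 0.0000] k=[2 6 7 0 0]
t=9: x=[2.1746 5.8065 6.6696 0.4419 0.0000] k=[0 10 10 0 0]
t=10: x=[0.5821 9.3792 9.6071 0.6313 0.0000] k=[0 12 13 5 0]
t=11: x=[0.6986 11.3156 12.7226 5.4337 0.3239] k=[0 7 17 7 4]
t=12: x=[0.4075 7.1636 16.1164 7.7722 4.4958] k=[1 3 13 7 3]
t=13: x=[1.0869 3.4717 12.2953 7.4594 3.4880] k=[2 0 9 10 5]
t=14: x=[1.8249 0.6584 8.7101 10.0831 5.6942] k=[2 0 13 8 4]
t=15: x=[1.8249 0.8978 12.1732 8.4391 4.5601] k=[0 0 9 8 1]
t=16: x=[0.0000 0.5387 8.5877 8.0015 1.5315] k=[0 0 12 8 0]
t=17: x=[0.0000 0.7182 11.2776 8.1265 0.5182] k=[0 0 13 4 3]

0.0253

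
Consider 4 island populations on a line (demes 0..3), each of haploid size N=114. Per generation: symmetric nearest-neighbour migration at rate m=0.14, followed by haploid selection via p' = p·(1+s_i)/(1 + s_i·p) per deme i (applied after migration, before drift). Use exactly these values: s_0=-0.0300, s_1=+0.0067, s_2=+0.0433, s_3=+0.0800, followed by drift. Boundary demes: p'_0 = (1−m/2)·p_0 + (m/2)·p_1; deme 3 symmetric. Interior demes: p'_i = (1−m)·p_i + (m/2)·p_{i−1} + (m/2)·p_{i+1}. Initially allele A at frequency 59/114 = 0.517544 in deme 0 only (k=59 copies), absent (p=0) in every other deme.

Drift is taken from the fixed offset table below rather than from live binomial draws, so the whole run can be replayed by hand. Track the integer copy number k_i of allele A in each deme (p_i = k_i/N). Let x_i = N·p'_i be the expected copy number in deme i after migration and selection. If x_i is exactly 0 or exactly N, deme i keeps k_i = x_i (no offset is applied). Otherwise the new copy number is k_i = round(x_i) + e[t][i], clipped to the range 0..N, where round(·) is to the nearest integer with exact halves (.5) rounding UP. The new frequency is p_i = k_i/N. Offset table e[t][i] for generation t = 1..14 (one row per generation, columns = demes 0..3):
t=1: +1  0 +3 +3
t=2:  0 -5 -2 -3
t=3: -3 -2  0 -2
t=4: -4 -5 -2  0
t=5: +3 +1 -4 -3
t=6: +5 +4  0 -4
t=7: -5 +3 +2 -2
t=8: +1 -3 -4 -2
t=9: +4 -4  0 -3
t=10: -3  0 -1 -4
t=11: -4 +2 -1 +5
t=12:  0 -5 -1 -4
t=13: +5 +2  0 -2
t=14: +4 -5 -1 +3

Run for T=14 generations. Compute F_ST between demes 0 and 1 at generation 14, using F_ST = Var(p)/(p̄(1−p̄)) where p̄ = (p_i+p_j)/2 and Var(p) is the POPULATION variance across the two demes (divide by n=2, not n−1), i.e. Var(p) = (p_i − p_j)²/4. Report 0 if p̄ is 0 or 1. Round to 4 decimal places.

0.0764

t=0: k=[59 0 0 0]
t=1: x=[54.0037 4.1567 0.0000 0.0000] k=[55 4 0 0]
t=2: x=[50.5715 7.3357 0.2921 0.0000] k=[51 2 0 0]
t=3: x=[46.7279 5.3238 0.1461 0.0000] k=[44 3 0 0]
t=4: x=[40.3326 5.6960 0.2191 0.0000] k=[36 1 0 0]
t=5: x=[32.8334 3.4020 0.0730 0.0000] k=[36 4 0 0]
t=6: x=[33.0407 5.9978 0.2921 0.0000] k=[38 10 0 0]
t=7: x=[35.2935 11.3279 0.7301 0.0000] k=[30 14 3 0]
t=8: x=[28.2281 14.4340 3.7091 0.2268] k=[29 11 0 0]
t=9: x=[27.1057 11.5592 0.8031 0.0000] k=[31 8 1 0]
t=10: x=[28.7305 9.1762 1.4807 0.0756] k=[26 9 0 0]
t=11: x=[24.2239 9.6186 0.6571 0.0000] k=[20 12 0 0]
t=12: x=[18.9538 11.7904 0.8761 0.0000] k=[19 7 0 0]
t=13: x=[17.6998 7.3961 0.5111 0.0000] k=[23 9 1 0]
t=14: x=[21.4839 9.4779 1.5536 0.0756] k=[25 4 1 3]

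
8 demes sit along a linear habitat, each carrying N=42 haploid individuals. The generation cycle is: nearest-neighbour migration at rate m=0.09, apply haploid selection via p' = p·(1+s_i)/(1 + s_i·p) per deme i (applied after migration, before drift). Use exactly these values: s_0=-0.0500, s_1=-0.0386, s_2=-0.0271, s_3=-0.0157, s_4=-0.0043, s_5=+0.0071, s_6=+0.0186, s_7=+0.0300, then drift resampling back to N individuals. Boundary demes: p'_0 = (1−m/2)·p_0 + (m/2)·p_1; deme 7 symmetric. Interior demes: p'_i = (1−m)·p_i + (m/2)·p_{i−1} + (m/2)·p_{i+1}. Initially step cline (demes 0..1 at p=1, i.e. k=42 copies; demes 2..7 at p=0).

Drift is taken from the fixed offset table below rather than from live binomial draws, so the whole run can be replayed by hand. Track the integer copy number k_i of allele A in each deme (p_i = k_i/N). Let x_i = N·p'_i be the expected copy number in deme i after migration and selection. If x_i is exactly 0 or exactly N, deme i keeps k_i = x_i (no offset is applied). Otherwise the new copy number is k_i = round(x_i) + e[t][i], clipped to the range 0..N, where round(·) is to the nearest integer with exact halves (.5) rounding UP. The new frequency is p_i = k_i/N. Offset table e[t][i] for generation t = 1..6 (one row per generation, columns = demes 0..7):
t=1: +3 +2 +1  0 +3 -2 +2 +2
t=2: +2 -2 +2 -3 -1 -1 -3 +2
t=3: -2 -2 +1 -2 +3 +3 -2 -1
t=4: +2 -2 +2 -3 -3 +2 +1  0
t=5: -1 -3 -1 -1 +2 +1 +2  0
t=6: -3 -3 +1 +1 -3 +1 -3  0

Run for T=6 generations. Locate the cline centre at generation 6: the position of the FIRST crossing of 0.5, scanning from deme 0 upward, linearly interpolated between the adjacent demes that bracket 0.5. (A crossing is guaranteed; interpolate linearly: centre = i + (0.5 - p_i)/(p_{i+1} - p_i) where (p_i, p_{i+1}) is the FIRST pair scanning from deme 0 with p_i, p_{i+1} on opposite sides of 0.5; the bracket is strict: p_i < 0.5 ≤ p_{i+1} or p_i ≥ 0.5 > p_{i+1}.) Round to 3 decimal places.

1.250

t=0: k=[42 42 0 0 0 0 0 0]
t=1: x=[42.0000 40.0377 1.8410 0.0000 0.0000 0.0000 0.0000 0.0000] k=[42 42 3 0 0 0 0 0]
t=2: x=[42.0000 40.1776 4.5082 0.1329 0.0000 0.0000 0.0000 0.0000] k=[42 38 7 0 0 0 0 0]
t=3: x=[41.8106 36.6025 7.9022 0.3101 0.0000 0.0000 0.0000 0.0000] k=[40 35 9 0 0 0 0 0]
t=4: x=[39.6644 33.7983 9.5606 0.3987 0.0000 0.0000 0.0000 0.0000] k=[42 32 12 0 0 0 0 0]
t=5: x=[41.5266 31.2379 12.1217 0.5316 0.0000 0.0000 0.0000 0.0000] k=[41 28 11 0 0 0 0 0]
t=6: x=[40.3349 27.4479 11.0449 0.4873 0.0000 0.0000 0.0000 0.0000] k=[37 24 12 1 0 0 0 0]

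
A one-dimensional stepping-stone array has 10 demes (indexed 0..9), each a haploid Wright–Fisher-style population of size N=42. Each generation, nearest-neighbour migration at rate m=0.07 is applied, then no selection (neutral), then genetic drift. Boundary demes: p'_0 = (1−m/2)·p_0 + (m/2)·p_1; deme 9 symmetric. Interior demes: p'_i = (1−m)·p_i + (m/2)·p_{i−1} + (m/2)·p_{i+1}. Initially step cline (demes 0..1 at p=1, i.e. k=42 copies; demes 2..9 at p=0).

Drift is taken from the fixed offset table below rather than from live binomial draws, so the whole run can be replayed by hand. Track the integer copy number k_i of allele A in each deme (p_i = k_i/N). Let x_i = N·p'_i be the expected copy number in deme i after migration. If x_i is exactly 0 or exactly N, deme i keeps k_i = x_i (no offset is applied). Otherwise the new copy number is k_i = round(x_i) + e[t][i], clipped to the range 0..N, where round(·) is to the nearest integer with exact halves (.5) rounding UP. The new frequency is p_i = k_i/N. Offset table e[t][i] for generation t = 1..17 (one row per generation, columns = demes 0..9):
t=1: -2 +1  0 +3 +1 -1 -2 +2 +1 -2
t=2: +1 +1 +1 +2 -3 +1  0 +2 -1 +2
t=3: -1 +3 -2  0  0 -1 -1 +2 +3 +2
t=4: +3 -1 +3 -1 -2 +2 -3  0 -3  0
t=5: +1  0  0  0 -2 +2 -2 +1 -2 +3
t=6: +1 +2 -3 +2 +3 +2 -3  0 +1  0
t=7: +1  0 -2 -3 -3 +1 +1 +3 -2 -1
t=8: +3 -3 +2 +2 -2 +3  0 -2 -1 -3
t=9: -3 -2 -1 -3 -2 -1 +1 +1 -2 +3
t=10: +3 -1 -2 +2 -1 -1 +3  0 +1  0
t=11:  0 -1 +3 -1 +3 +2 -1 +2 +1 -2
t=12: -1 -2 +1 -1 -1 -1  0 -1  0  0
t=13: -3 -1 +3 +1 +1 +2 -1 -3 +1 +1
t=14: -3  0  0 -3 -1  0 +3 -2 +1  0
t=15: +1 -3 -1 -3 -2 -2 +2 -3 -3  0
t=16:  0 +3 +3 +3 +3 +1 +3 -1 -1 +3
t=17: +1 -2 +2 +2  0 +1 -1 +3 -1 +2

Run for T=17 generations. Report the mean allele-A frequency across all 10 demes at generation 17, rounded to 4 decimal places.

0.2452

t=0: k=[42 42 0 0 0 0 0 0 0 0]
t=1: x=[42.0000 40.5300 1.4700 0.0000 0.0000 0.0000 0.0000 0.0000 0.0000 0.0000] k=[42 42 1 0 0 0 0 0 0 0]
t=2: x=[42.0000 40.5650 2.4000 0.0350 0.0000 0.0000 0.0000 0.0000 0.0000 0.0000] k=[42 42 3 2 0 0 0 0 0 0]
t=3: x=[42.0000 40.6350 4.3300 1.9650 0.0700 0.0000 0.0000 0.0000 0.0000 0.0000] k=[42 42 2 2 0 0 0 0 0 0]
t=4: x=[42.0000 40.6000 3.4000 1.9300 0.0700 0.0000 0.0000 0.0000 0.0000 0.0000] k=[42 40 6 1 0 0 0 0 0 0]
t=5: x=[41.9300 38.8800 7.0150 1.1400 0.0350 0.0000 0.0000 0.0000 0.0000 0.0000] k=[42 39 7 1 0 0 0 0 0 0]
t=6: x=[41.8950 37.9850 7.9100 1.1750 0.0350 0.0000 0.0000 0.0000 0.0000 0.0000] k=[42 40 5 3 3 0 0 0 0 0]
t=7: x=[41.9300 38.8450 6.1550 3.0700 2.8950 0.1050 0.0000 0.0000 0.0000 0.0000] k=[42 39 4 0 0 1 0 0 0 0]
t=8: x=[41.8950 37.8800 5.0850 0.1400 0.0350 0.9300 0.0350 0.0000 0.0000 0.0000] k=[42 35 7 2 0 4 0 0 0 0]
t=9: x=[41.7550 34.2650 7.8050 2.1050 0.2100 3.7200 0.1400 0.0000 0.0000 0.0000] k=[39 32 7 0 0 3 1 0 0 0]
t=10: x=[38.7550 31.3700 7.6300 0.2450 0.1050 2.8250 1.0350 0.0350 0.0000 0.0000] k=[42 30 6 2 0 2 4 0 0 0]
t=11: x=[41.5800 29.5800 6.7000 2.0700 0.1400 2.0000 3.7900 0.1400 0.0000 0.0000] k=[42 29 10 1 3 4 3 2 0 0]
t=12: x=[41.5450 28.7900 10.3500 1.3850 2.9650 3.9300 3.0000 1.9650 0.0700 0.0000] k=[41 27 11 0 2 3 3 1 0 0]
t=13: x=[40.5100 26.9300 11.1750 0.4550 1.9650 2.9650 2.9300 1.0350 0.0350 0.0000] k=[38 26 14 1 3 5 2 0 1 0]
t=14: x=[37.5800 26.0000 13.9650 1.5250 3.0000 4.8250 2.0350 0.1050 0.9300 0.0350] k=[35 26 14 0 2 5 5 0 2 0]
t=15: x=[34.6850 25.8950 13.9300 0.5600 2.0350 4.8950 4.8250 0.2450 1.8600 0.0700] k=[36 23 13 0 0 3 7 0 0 0]
t=16: x=[35.5450 23.1050 12.8950 0.4550 0.1050 3.0350 6.6150 0.2450 0.0000 0.0000] k=[36 26 16 3 3 4 10 0 0 0]
t=17: x=[35.6500 26.0000 15.8950 3.4550 3.0350 4.1750 9.4400 0.3500 0.0000 0.0000] k=[37 24 18 5 3 5 8 3 0 0]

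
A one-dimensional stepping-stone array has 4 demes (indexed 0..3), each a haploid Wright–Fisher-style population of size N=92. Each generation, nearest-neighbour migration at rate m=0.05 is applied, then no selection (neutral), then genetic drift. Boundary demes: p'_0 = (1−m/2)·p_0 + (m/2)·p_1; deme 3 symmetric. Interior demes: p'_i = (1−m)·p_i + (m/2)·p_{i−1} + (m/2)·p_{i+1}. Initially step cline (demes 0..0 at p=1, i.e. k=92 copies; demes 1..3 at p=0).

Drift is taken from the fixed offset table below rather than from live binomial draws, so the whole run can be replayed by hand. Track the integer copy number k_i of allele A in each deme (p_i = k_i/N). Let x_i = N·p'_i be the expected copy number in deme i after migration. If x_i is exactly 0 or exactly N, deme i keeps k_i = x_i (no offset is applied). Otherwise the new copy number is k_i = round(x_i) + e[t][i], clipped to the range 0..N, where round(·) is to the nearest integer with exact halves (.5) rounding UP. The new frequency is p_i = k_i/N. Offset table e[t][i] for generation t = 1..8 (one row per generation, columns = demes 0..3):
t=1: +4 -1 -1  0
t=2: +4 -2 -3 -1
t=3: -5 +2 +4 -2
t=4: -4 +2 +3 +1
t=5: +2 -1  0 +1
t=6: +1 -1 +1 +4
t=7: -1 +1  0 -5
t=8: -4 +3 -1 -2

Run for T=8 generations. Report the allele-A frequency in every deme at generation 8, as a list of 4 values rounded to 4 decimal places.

[0.7500, 0.1957, 0.0761, 0.0000]

t=0: k=[92 0 0 0]
t=1: x=[89.7000 2.3000 0.0000 0.0000] k=[92 1 0 0]
t=2: x=[89.7250 3.2500 0.0250 0.0000] k=[92 1 0 0]
t=3: x=[89.7250 3.2500 0.0250 0.0000] k=[85 5 4 0]
t=4: x=[83.0000 6.9750 3.9250 0.1000] k=[79 9 7 1]
t=5: x=[77.2500 10.7000 6.9000 1.1500] k=[79 10 7 2]
t=6: x=[77.2750 11.6500 6.9500 2.1250] k=[78 11 8 6]
t=7: x=[76.3250 12.6000 8.0250 6.0500] k=[75 14 8 1]
t=8: x=[73.4750 15.3750 7.9750 1.1750] k=[69 18 7 0]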